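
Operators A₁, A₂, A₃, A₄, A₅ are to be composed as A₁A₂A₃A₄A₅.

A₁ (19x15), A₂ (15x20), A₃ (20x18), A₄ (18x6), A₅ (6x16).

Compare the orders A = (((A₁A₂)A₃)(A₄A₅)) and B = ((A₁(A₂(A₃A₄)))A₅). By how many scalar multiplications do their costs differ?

Order A = (((A₁A₂)A₃)(A₄A₅)): (A₁A₂): 19×15 by 15×20 → 19×20, cost 19·15·20 = 5700; ((A₁A₂)A₃): 19×20 by 20×18 → 19×18, cost 19·20·18 = 6840; cumulative 12540; (A₄A₅): 18×6 by 6×16 → 18×16, cost 18·6·16 = 1728; (((A₁A₂)A₃)(A₄A₅)): 19×18 by 18×16 → 19×16, cost 19·18·16 = 5472; cumulative 19740. Total 19740.
Order B = ((A₁(A₂(A₃A₄)))A₅): (A₃A₄): 20×18 by 18×6 → 20×6, cost 20·18·6 = 2160; (A₂(A₃A₄)): 15×20 by 20×6 → 15×6, cost 15·20·6 = 1800; cumulative 3960; (A₁(A₂(A₃A₄))): 19×15 by 15×6 → 19×6, cost 19·15·6 = 1710; cumulative 5670; ((A₁(A₂(A₃A₄)))A₅): 19×6 by 6×16 → 19×16, cost 19·6·16 = 1824; cumulative 7494. Total 7494.
Difference: |19740 − 7494| = 12246.

12246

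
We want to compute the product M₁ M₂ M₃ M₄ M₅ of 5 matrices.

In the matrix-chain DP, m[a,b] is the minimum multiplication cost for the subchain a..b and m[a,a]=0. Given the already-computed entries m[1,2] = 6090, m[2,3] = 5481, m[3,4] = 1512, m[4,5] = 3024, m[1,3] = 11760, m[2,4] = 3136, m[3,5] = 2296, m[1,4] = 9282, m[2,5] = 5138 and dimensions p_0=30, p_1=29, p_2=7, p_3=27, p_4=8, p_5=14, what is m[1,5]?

m[1,5] = min over k∈[1,4] of m[1,k]+m[k+1,5]+p_{0}·p_k·p_{5}.
k=1: 0 + 5138 + 30·29·14 = 17318; k=2: 6090 + 2296 + 30·7·14 = 11326; k=3: 11760 + 3024 + 30·27·14 = 26124; k=4: 9282 + 0 + 30·8·14 = 12642.
Minimum: 11326 at k=2.

11326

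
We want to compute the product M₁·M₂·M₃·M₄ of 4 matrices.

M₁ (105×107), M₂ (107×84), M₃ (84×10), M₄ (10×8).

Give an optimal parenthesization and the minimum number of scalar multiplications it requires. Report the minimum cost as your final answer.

Adjacent pairs: M₁M₂ = 105·107·84 = 943740; M₂M₃ = 107·84·10 = 89880; M₃M₄ = 84·10·8 = 6720.
Length 3: M₁..M₃: k=1: 0+89880+105·107·10=202230; k=2: 943740+0+105·84·10=1031940 → min 202230 | M₂..M₄: k=2: 0+6720+107·84·8=78624; k=3: 89880+0+107·10·8=98440 → min 78624.
Length 4: M₁..M₄: k=1: 0+78624+105·107·8=168504; k=2: 943740+6720+105·84·8=1021020; k=3: 202230+0+105·10·8=210630 → min 168504.
Optimal parenthesization: (M₁·(M₂·(M₃·M₄))) with cost 168504.

168504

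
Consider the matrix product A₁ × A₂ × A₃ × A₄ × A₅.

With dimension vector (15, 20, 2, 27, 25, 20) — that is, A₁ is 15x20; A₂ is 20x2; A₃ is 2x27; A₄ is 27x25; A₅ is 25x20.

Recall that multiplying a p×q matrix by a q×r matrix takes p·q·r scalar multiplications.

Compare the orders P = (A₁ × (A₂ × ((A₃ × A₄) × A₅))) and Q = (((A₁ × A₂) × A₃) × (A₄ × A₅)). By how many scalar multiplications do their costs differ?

Order P = (A₁ × (A₂ × ((A₃ × A₄) × A₅))): (A₃ × A₄): 2×27 by 27×25 → 2×25, cost 2·27·25 = 1350; ((A₃ × A₄) × A₅): 2×25 by 25×20 → 2×20, cost 2·25·20 = 1000; cumulative 2350; (A₂ × ((A₃ × A₄) × A₅)): 20×2 by 2×20 → 20×20, cost 20·2·20 = 800; cumulative 3150; (A₁ × (A₂ × ((A₃ × A₄) × A₅))): 15×20 by 20×20 → 15×20, cost 15·20·20 = 6000; cumulative 9150. Total 9150.
Order Q = (((A₁ × A₂) × A₃) × (A₄ × A₅)): (A₁ × A₂): 15×20 by 20×2 → 15×2, cost 15·20·2 = 600; ((A₁ × A₂) × A₃): 15×2 by 2×27 → 15×27, cost 15·2·27 = 810; cumulative 1410; (A₄ × A₅): 27×25 by 25×20 → 27×20, cost 27·25·20 = 13500; (((A₁ × A₂) × A₃) × (A₄ × A₅)): 15×27 by 27×20 → 15×20, cost 15·27·20 = 8100; cumulative 23010. Total 23010.
Difference: |9150 − 23010| = 13860.

13860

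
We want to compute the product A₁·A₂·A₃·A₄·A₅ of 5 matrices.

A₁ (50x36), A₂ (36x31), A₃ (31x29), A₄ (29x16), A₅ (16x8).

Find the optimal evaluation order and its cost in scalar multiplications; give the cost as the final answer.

34232

Adjacent pairs: A₁A₂ = 50·36·31 = 55800; A₂A₃ = 36·31·29 = 32364; A₃A₄ = 31·29·16 = 14384; A₄A₅ = 29·16·8 = 3712.
Length 3: A₁..A₃: k=1: 0+32364+50·36·29=84564; k=2: 55800+0+50·31·29=100750 → min 84564 | A₂..A₄: k=2: 0+14384+36·31·16=32240; k=3: 32364+0+36·29·16=49068 → min 32240 | A₃..A₅: k=3: 0+3712+31·29·8=10904; k=4: 14384+0+31·16·8=18352 → min 10904.
Length 4: A₁..A₄: k=1: 0+32240+50·36·16=61040; k=2: 55800+14384+50·31·16=94984; k=3: 84564+0+50·29·16=107764 → min 61040 | A₂..A₅: k=2: 0+10904+36·31·8=19832; k=3: 32364+3712+36·29·8=44428; k=4: 32240+0+36·16·8=36848 → min 19832.
Length 5: A₁..A₅: k=1: 0+19832+50·36·8=34232; k=2: 55800+10904+50·31·8=79104; k=3: 84564+3712+50·29·8=99876; k=4: 61040+0+50·16·8=67440 → min 34232.
Optimal parenthesization: (A₁·(A₂·(A₃·(A₄·A₅)))) with cost 34232.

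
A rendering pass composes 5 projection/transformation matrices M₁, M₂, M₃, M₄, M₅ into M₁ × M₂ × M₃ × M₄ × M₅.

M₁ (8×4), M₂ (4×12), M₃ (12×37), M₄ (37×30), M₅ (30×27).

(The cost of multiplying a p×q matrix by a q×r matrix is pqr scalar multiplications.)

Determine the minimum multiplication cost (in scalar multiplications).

10320

Adjacent pairs: M₁M₂ = 8·4·12 = 384; M₂M₃ = 4·12·37 = 1776; M₃M₄ = 12·37·30 = 13320; M₄M₅ = 37·30·27 = 29970.
Length 3: M₁..M₃: k=1: 0+1776+8·4·37=2960; k=2: 384+0+8·12·37=3936 → min 2960 | M₂..M₄: k=2: 0+13320+4·12·30=14760; k=3: 1776+0+4·37·30=6216 → min 6216 | M₃..M₅: k=3: 0+29970+12·37·27=41958; k=4: 13320+0+12·30·27=23040 → min 23040.
Length 4: M₁..M₄: k=1: 0+6216+8·4·30=7176; k=2: 384+13320+8·12·30=16584; k=3: 2960+0+8·37·30=11840 → min 7176 | M₂..M₅: k=2: 0+23040+4·12·27=24336; k=3: 1776+29970+4·37·27=35742; k=4: 6216+0+4·30·27=9456 → min 9456.
Length 5: M₁..M₅: k=1: 0+9456+8·4·27=10320; k=2: 384+23040+8·12·27=26016; k=3: 2960+29970+8·37·27=40922; k=4: 7176+0+8·30·27=13656 → min 10320.
Optimal order: (M₁ × (((M₂ × M₃) × M₄) × M₅)) with cost 10320.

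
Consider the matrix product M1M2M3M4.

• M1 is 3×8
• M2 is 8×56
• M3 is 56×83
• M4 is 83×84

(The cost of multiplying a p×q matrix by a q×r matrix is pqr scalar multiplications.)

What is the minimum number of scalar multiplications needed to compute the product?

36204

Adjacent pairs: M1M2 = 3·8·56 = 1344; M2M3 = 8·56·83 = 37184; M3M4 = 56·83·84 = 390432.
Length 3: M1..M3: k=1: 0+37184+3·8·83=39176; k=2: 1344+0+3·56·83=15288 → min 15288 | M2..M4: k=2: 0+390432+8·56·84=428064; k=3: 37184+0+8·83·84=92960 → min 92960.
Length 4: M1..M4: k=1: 0+92960+3·8·84=94976; k=2: 1344+390432+3·56·84=405888; k=3: 15288+0+3·83·84=36204 → min 36204.
Optimal order: (((M1M2)M3)M4) with cost 36204.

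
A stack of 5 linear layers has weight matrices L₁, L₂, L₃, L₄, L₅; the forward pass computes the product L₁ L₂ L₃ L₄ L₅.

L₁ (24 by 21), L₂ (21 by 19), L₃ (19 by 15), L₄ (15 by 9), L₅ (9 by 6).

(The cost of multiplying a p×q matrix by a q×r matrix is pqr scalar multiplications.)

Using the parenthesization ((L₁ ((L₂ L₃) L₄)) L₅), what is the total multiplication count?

(L₂ L₃): 21×19 by 19×15 → 21×15, cost 21·19·15 = 5985
((L₂ L₃) L₄): 21×15 by 15×9 → 21×9, cost 21·15·9 = 2835; cumulative 8820
(L₁ ((L₂ L₃) L₄)): 24×21 by 21×9 → 24×9, cost 24·21·9 = 4536; cumulative 13356
((L₁ ((L₂ L₃) L₄)) L₅): 24×9 by 9×6 → 24×6, cost 24·9·6 = 1296; cumulative 14652
Total: 14652 scalar multiplications.

14652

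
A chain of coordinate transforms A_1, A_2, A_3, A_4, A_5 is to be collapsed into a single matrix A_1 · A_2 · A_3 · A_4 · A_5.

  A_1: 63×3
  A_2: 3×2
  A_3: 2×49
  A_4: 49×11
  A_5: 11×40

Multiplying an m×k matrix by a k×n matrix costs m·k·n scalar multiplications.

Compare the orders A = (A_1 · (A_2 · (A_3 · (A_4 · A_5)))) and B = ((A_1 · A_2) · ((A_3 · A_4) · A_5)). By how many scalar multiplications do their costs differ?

25904

Order A = (A_1 · (A_2 · (A_3 · (A_4 · A_5)))): (A_4 · A_5): 49×11 by 11×40 → 49×40, cost 49·11·40 = 21560; (A_3 · (A_4 · A_5)): 2×49 by 49×40 → 2×40, cost 2·49·40 = 3920; cumulative 25480; (A_2 · (A_3 · (A_4 · A_5))): 3×2 by 2×40 → 3×40, cost 3·2·40 = 240; cumulative 25720; (A_1 · (A_2 · (A_3 · (A_4 · A_5)))): 63×3 by 3×40 → 63×40, cost 63·3·40 = 7560; cumulative 33280. Total 33280.
Order B = ((A_1 · A_2) · ((A_3 · A_4) · A_5)): (A_1 · A_2): 63×3 by 3×2 → 63×2, cost 63·3·2 = 378; (A_3 · A_4): 2×49 by 49×11 → 2×11, cost 2·49·11 = 1078; ((A_3 · A_4) · A_5): 2×11 by 11×40 → 2×40, cost 2·11·40 = 880; cumulative 1958; ((A_1 · A_2) · ((A_3 · A_4) · A_5)): 63×2 by 2×40 → 63×40, cost 63·2·40 = 5040; cumulative 7376. Total 7376.
Difference: |33280 − 7376| = 25904.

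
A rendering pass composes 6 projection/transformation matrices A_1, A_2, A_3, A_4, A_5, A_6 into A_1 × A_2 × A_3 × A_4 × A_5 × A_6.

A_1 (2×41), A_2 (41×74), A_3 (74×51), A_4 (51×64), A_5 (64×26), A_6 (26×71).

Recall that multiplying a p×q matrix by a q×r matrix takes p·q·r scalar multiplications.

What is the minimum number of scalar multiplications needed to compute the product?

27164

Adjacent pairs: A_1A_2 = 2·41·74 = 6068; A_2A_3 = 41·74·51 = 154734; A_3A_4 = 74·51·64 = 241536; A_4A_5 = 51·64·26 = 84864; A_5A_6 = 64·26·71 = 118144.
Length 3: A_1..A_3: k=1: 0+154734+2·41·51=158916; k=2: 6068+0+2·74·51=13616 → min 13616 | A_2..A_4: k=2: 0+241536+41·74·64=435712; k=3: 154734+0+41·51·64=288558 → min 288558 | A_3..A_5: k=3: 0+84864+74·51·26=182988; k=4: 241536+0+74·64·26=364672 → min 182988 | A_4..A_6: k=4: 0+118144+51·64·71=349888; k=5: 84864+0+51·26·71=179010 → min 179010.
Length 4: A_1..A_4: k=1: 0+288558+2·41·64=293806; k=2: 6068+241536+2·74·64=257076; k=3: 13616+0+2·51·64=20144 → min 20144 | A_2..A_5: k=2: 0+182988+41·74·26=261872; k=3: 154734+84864+41·51·26=293964; k=4: 288558+0+41·64·26=356782 → min 261872 | A_3..A_6: k=3: 0+179010+74·51·71=446964; k=4: 241536+118144+74·64·71=695936; k=5: 182988+0+74·26·71=319592 → min 319592.
Length 5: A_1..A_5: k=1: 0+261872+2·41·26=264004; k=2: 6068+182988+2·74·26=192904; k=3: 13616+84864+2·51·26=101132; k=4: 20144+0+2·64·26=23472 → min 23472 | A_2..A_6: k=2: 0+319592+41·74·71=535006; k=3: 154734+179010+41·51·71=482205; k=4: 288558+118144+41·64·71=593006; k=5: 261872+0+41·26·71=337558 → min 337558.
Length 6: A_1..A_6: k=1: 0+337558+2·41·71=343380; k=2: 6068+319592+2·74·71=336168; k=3: 13616+179010+2·51·71=199868; k=4: 20144+118144+2·64·71=147376; k=5: 23472+0+2·26·71=27164 → min 27164.
Optimal order: (((((A_1 × A_2) × A_3) × A_4) × A_5) × A_6) with cost 27164.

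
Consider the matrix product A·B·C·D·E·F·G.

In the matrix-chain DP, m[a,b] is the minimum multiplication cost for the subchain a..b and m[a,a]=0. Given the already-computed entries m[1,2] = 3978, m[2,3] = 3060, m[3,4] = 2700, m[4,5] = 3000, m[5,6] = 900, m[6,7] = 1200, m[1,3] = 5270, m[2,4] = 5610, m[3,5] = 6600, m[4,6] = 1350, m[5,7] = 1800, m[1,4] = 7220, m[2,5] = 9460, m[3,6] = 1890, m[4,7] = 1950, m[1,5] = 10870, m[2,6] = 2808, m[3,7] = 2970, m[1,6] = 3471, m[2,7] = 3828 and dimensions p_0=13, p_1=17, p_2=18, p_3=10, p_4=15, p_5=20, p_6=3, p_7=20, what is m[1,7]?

4251

m[1,7] = min over k∈[1,6] of m[1,k]+m[k+1,7]+p_{0}·p_k·p_{7}.
k=1: 0 + 3828 + 13·17·20 = 8248; k=2: 3978 + 2970 + 13·18·20 = 11628; k=3: 5270 + 1950 + 13·10·20 = 9820; k=4: 7220 + 1800 + 13·15·20 = 12920; k=5: 10870 + 1200 + 13·20·20 = 17270; k=6: 3471 + 0 + 13·3·20 = 4251.
Minimum: 4251 at k=6.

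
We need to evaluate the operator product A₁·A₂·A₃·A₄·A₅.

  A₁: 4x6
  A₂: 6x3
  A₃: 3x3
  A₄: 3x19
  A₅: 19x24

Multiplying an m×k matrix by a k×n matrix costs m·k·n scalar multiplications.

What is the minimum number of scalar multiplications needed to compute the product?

Adjacent pairs: A₁A₂ = 4·6·3 = 72; A₂A₃ = 6·3·3 = 54; A₃A₄ = 3·3·19 = 171; A₄A₅ = 3·19·24 = 1368.
Length 3: A₁..A₃: k=1: 0+54+4·6·3=126; k=2: 72+0+4·3·3=108 → min 108 | A₂..A₄: k=2: 0+171+6·3·19=513; k=3: 54+0+6·3·19=396 → min 396 | A₃..A₅: k=3: 0+1368+3·3·24=1584; k=4: 171+0+3·19·24=1539 → min 1539.
Length 4: A₁..A₄: k=1: 0+396+4·6·19=852; k=2: 72+171+4·3·19=471; k=3: 108+0+4·3·19=336 → min 336 | A₂..A₅: k=2: 0+1539+6·3·24=1971; k=3: 54+1368+6·3·24=1854; k=4: 396+0+6·19·24=3132 → min 1854.
Length 5: A₁..A₅: k=1: 0+1854+4·6·24=2430; k=2: 72+1539+4·3·24=1899; k=3: 108+1368+4·3·24=1764; k=4: 336+0+4·19·24=2160 → min 1764.
Optimal order: (((A₁·A₂)·A₃)·(A₄·A₅)) with cost 1764.

1764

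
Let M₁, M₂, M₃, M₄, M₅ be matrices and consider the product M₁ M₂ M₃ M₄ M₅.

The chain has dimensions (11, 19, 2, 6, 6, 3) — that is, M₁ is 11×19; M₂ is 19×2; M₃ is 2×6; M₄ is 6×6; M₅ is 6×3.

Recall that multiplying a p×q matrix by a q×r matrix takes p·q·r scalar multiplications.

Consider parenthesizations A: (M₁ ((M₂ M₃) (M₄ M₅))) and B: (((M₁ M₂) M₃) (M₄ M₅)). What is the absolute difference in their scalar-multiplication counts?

449

Order A = (M₁ ((M₂ M₃) (M₄ M₅))): (M₂ M₃): 19×2 by 2×6 → 19×6, cost 19·2·6 = 228; (M₄ M₅): 6×6 by 6×3 → 6×3, cost 6·6·3 = 108; ((M₂ M₃) (M₄ M₅)): 19×6 by 6×3 → 19×3, cost 19·6·3 = 342; cumulative 678; (M₁ ((M₂ M₃) (M₄ M₅))): 11×19 by 19×3 → 11×3, cost 11·19·3 = 627; cumulative 1305. Total 1305.
Order B = (((M₁ M₂) M₃) (M₄ M₅)): (M₁ M₂): 11×19 by 19×2 → 11×2, cost 11·19·2 = 418; ((M₁ M₂) M₃): 11×2 by 2×6 → 11×6, cost 11·2·6 = 132; cumulative 550; (M₄ M₅): 6×6 by 6×3 → 6×3, cost 6·6·3 = 108; (((M₁ M₂) M₃) (M₄ M₅)): 11×6 by 6×3 → 11×3, cost 11·6·3 = 198; cumulative 856. Total 856.
Difference: |1305 − 856| = 449.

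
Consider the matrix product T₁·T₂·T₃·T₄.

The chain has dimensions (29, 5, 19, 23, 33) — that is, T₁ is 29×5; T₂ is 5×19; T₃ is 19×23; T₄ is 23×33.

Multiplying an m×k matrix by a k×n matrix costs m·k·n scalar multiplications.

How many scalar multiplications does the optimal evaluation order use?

Adjacent pairs: T₁T₂ = 29·5·19 = 2755; T₂T₃ = 5·19·23 = 2185; T₃T₄ = 19·23·33 = 14421.
Length 3: T₁..T₃: k=1: 0+2185+29·5·23=5520; k=2: 2755+0+29·19·23=15428 → min 5520 | T₂..T₄: k=2: 0+14421+5·19·33=17556; k=3: 2185+0+5·23·33=5980 → min 5980.
Length 4: T₁..T₄: k=1: 0+5980+29·5·33=10765; k=2: 2755+14421+29·19·33=35359; k=3: 5520+0+29·23·33=27531 → min 10765.
Optimal order: (T₁·((T₂·T₃)·T₄)) with cost 10765.

10765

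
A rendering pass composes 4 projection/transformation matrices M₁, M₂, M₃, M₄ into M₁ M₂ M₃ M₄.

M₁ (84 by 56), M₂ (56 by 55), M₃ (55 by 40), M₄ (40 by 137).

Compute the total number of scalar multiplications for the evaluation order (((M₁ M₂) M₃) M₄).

(M₁ M₂): 84×56 by 56×55 → 84×55, cost 84·56·55 = 258720
((M₁ M₂) M₃): 84×55 by 55×40 → 84×40, cost 84·55·40 = 184800; cumulative 443520
(((M₁ M₂) M₃) M₄): 84×40 by 40×137 → 84×137, cost 84·40·137 = 460320; cumulative 903840
Total: 903840 scalar multiplications.

903840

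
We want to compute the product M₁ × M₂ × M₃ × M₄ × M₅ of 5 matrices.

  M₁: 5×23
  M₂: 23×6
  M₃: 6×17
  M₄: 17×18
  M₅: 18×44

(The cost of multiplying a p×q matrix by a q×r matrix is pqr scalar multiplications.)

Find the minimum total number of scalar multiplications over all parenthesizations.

Adjacent pairs: M₁M₂ = 5·23·6 = 690; M₂M₃ = 23·6·17 = 2346; M₃M₄ = 6·17·18 = 1836; M₄M₅ = 17·18·44 = 13464.
Length 3: M₁..M₃: k=1: 0+2346+5·23·17=4301; k=2: 690+0+5·6·17=1200 → min 1200 | M₂..M₄: k=2: 0+1836+23·6·18=4320; k=3: 2346+0+23·17·18=9384 → min 4320 | M₃..M₅: k=3: 0+13464+6·17·44=17952; k=4: 1836+0+6·18·44=6588 → min 6588.
Length 4: M₁..M₄: k=1: 0+4320+5·23·18=6390; k=2: 690+1836+5·6·18=3066; k=3: 1200+0+5·17·18=2730 → min 2730 | M₂..M₅: k=2: 0+6588+23·6·44=12660; k=3: 2346+13464+23·17·44=33014; k=4: 4320+0+23·18·44=22536 → min 12660.
Length 5: M₁..M₅: k=1: 0+12660+5·23·44=17720; k=2: 690+6588+5·6·44=8598; k=3: 1200+13464+5·17·44=18404; k=4: 2730+0+5·18·44=6690 → min 6690.
Optimal order: ((((M₁ × M₂) × M₃) × M₄) × M₅) with cost 6690.

6690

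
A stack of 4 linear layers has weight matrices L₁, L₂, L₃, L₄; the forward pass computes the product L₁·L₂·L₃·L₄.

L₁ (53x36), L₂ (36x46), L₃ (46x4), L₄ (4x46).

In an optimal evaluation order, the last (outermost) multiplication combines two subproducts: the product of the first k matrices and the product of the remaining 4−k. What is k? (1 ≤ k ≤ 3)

3

Adjacent pairs: L₁L₂ = 53·36·46 = 87768; L₂L₃ = 36·46·4 = 6624; L₃L₄ = 46·4·46 = 8464.
Length 3: L₁..L₃: k=1: 0+6624+53·36·4=14256; k=2: 87768+0+53·46·4=97520 → min 14256 | L₂..L₄: k=2: 0+8464+36·46·46=84640; k=3: 6624+0+36·4·46=13248 → min 13248.
Top-level splits: k=1: (L₁..L₁)·(L₂..L₄) → 0+13248+53·36·46 = 101016; k=2: (L₁..L₂)·(L₃..L₄) → 87768+8464+53·46·46 = 208380; k=3: (L₁..L₃)·(L₄..L₄) → 14256+0+53·4·46 = 24008.
Best split is after L₃, i.e. k = 3.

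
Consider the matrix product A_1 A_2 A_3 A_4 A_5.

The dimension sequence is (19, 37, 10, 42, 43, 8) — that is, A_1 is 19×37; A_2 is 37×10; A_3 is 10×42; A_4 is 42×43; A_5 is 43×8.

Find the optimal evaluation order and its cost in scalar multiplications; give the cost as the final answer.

Adjacent pairs: A_1A_2 = 19·37·10 = 7030; A_2A_3 = 37·10·42 = 15540; A_3A_4 = 10·42·43 = 18060; A_4A_5 = 42·43·8 = 14448.
Length 3: A_1..A_3: k=1: 0+15540+19·37·42=45066; k=2: 7030+0+19·10·42=15010 → min 15010 | A_2..A_4: k=2: 0+18060+37·10·43=33970; k=3: 15540+0+37·42·43=82362 → min 33970 | A_3..A_5: k=3: 0+14448+10·42·8=17808; k=4: 18060+0+10·43·8=21500 → min 17808.
Length 4: A_1..A_4: k=1: 0+33970+19·37·43=64199; k=2: 7030+18060+19·10·43=33260; k=3: 15010+0+19·42·43=49324 → min 33260 | A_2..A_5: k=2: 0+17808+37·10·8=20768; k=3: 15540+14448+37·42·8=42420; k=4: 33970+0+37·43·8=46698 → min 20768.
Length 5: A_1..A_5: k=1: 0+20768+19·37·8=26392; k=2: 7030+17808+19·10·8=26358; k=3: 15010+14448+19·42·8=35842; k=4: 33260+0+19·43·8=39796 → min 26358.
Optimal parenthesization: ((A_1 A_2) (A_3 (A_4 A_5))) with cost 26358.

26358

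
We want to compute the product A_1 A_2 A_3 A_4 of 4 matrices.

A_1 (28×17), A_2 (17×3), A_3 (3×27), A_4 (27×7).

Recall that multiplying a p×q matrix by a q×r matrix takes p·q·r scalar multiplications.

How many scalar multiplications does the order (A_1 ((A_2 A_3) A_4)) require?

(A_2 A_3): 17×3 by 3×27 → 17×27, cost 17·3·27 = 1377
((A_2 A_3) A_4): 17×27 by 27×7 → 17×7, cost 17·27·7 = 3213; cumulative 4590
(A_1 ((A_2 A_3) A_4)): 28×17 by 17×7 → 28×7, cost 28·17·7 = 3332; cumulative 7922
Total: 7922 scalar multiplications.

7922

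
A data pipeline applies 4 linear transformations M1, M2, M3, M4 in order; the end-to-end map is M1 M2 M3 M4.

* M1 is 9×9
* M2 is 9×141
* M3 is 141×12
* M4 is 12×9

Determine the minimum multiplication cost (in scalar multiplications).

Adjacent pairs: M1M2 = 9·9·141 = 11421; M2M3 = 9·141·12 = 15228; M3M4 = 141·12·9 = 15228.
Length 3: M1..M3: k=1: 0+15228+9·9·12=16200; k=2: 11421+0+9·141·12=26649 → min 16200 | M2..M4: k=2: 0+15228+9·141·9=26649; k=3: 15228+0+9·12·9=16200 → min 16200.
Length 4: M1..M4: k=1: 0+16200+9·9·9=16929; k=2: 11421+15228+9·141·9=38070; k=3: 16200+0+9·12·9=17172 → min 16929.
Optimal order: (M1 ((M2 M3) M4)) with cost 16929.

16929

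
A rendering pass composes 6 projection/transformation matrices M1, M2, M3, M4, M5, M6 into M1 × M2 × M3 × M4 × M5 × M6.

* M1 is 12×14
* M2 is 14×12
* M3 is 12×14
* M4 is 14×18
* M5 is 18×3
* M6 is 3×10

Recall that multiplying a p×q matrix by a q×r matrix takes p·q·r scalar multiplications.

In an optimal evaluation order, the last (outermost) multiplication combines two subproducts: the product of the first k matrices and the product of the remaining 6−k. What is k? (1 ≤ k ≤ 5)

5

Adjacent pairs: M1M2 = 12·14·12 = 2016; M2M3 = 14·12·14 = 2352; M3M4 = 12·14·18 = 3024; M4M5 = 14·18·3 = 756; M5M6 = 18·3·10 = 540.
Length 3: M1..M3: k=1: 0+2352+12·14·14=4704; k=2: 2016+0+12·12·14=4032 → min 4032 | M2..M4: k=2: 0+3024+14·12·18=6048; k=3: 2352+0+14·14·18=5880 → min 5880 | M3..M5: k=3: 0+756+12·14·3=1260; k=4: 3024+0+12·18·3=3672 → min 1260 | M4..M6: k=4: 0+540+14·18·10=3060; k=5: 756+0+14·3·10=1176 → min 1176.
Length 4: M1..M4: k=1: 0+5880+12·14·18=8904; k=2: 2016+3024+12·12·18=7632; k=3: 4032+0+12·14·18=7056 → min 7056 | M2..M5: k=2: 0+1260+14·12·3=1764; k=3: 2352+756+14·14·3=3696; k=4: 5880+0+14·18·3=6636 → min 1764 | M3..M6: k=3: 0+1176+12·14·10=2856; k=4: 3024+540+12·18·10=5724; k=5: 1260+0+12·3·10=1620 → min 1620.
Length 5: M1..M5: k=1: 0+1764+12·14·3=2268; k=2: 2016+1260+12·12·3=3708; k=3: 4032+756+12·14·3=5292; k=4: 7056+0+12·18·3=7704 → min 2268 | M2..M6: k=2: 0+1620+14·12·10=3300; k=3: 2352+1176+14·14·10=5488; k=4: 5880+540+14·18·10=8940; k=5: 1764+0+14·3·10=2184 → min 2184.
Top-level splits: k=1: (M1..M1)·(M2..M6) → 0+2184+12·14·10 = 3864; k=2: (M1..M2)·(M3..M6) → 2016+1620+12·12·10 = 5076; k=3: (M1..M3)·(M4..M6) → 4032+1176+12·14·10 = 6888; k=4: (M1..M4)·(M5..M6) → 7056+540+12·18·10 = 9756; k=5: (M1..M5)·(M6..M6) → 2268+0+12·3·10 = 2628.
Best split is after M5, i.e. k = 5.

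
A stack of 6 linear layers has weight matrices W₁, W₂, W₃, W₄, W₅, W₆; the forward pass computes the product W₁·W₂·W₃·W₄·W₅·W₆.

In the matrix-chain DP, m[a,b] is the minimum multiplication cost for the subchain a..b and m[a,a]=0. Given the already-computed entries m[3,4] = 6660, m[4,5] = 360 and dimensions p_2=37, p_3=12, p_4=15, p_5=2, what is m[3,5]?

1248

m[3,5] = min over k∈[3,4] of m[3,k]+m[k+1,5]+p_{2}·p_k·p_{5}.
k=3: 0 + 360 + 37·12·2 = 1248; k=4: 6660 + 0 + 37·15·2 = 7770.
Minimum: 1248 at k=3.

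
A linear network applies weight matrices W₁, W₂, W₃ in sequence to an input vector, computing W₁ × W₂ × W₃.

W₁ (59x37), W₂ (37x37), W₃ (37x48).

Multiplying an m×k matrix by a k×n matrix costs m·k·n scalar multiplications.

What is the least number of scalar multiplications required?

Order (W₁ × (W₂ × W₃)): (W₂ × W₃): 37×37 by 37×48 → 37×48, cost 37·37·48 = 65712; (W₁ × (W₂ × W₃)): 59×37 by 37×48 → 59×48, cost 59·37·48 = 104784; cumulative 170496. Total 170496.
Order ((W₁ × W₂) × W₃): (W₁ × W₂): 59×37 by 37×37 → 59×37, cost 59·37·37 = 80771; ((W₁ × W₂) × W₃): 59×37 by 37×48 → 59×48, cost 59·37·48 = 104784; cumulative 185555. Total 185555.
Minimum: 170496.

170496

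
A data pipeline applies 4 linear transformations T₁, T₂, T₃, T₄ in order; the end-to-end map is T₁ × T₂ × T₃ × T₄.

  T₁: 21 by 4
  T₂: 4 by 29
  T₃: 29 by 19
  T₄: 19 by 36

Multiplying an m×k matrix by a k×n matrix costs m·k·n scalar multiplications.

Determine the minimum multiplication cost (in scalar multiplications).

Adjacent pairs: T₁T₂ = 21·4·29 = 2436; T₂T₃ = 4·29·19 = 2204; T₃T₄ = 29·19·36 = 19836.
Length 3: T₁..T₃: k=1: 0+2204+21·4·19=3800; k=2: 2436+0+21·29·19=14007 → min 3800 | T₂..T₄: k=2: 0+19836+4·29·36=24012; k=3: 2204+0+4·19·36=4940 → min 4940.
Length 4: T₁..T₄: k=1: 0+4940+21·4·36=7964; k=2: 2436+19836+21·29·36=44196; k=3: 3800+0+21·19·36=18164 → min 7964.
Optimal order: (T₁ × ((T₂ × T₃) × T₄)) with cost 7964.

7964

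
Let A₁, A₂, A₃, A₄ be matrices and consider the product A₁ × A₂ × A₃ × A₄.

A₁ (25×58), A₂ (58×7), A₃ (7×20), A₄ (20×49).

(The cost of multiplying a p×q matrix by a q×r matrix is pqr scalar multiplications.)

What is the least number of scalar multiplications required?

25585

Adjacent pairs: A₁A₂ = 25·58·7 = 10150; A₂A₃ = 58·7·20 = 8120; A₃A₄ = 7·20·49 = 6860.
Length 3: A₁..A₃: k=1: 0+8120+25·58·20=37120; k=2: 10150+0+25·7·20=13650 → min 13650 | A₂..A₄: k=2: 0+6860+58·7·49=26754; k=3: 8120+0+58·20·49=64960 → min 26754.
Length 4: A₁..A₄: k=1: 0+26754+25·58·49=97804; k=2: 10150+6860+25·7·49=25585; k=3: 13650+0+25·20·49=38150 → min 25585.
Optimal order: ((A₁ × A₂) × (A₃ × A₄)) with cost 25585.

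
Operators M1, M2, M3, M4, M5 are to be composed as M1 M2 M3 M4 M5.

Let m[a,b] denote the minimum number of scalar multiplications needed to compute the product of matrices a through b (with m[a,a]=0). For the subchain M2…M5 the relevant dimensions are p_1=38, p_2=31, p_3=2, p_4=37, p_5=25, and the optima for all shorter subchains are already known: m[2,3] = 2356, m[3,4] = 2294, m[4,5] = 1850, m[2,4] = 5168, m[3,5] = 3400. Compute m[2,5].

6106

m[2,5] = min over k∈[2,4] of m[2,k]+m[k+1,5]+p_{1}·p_k·p_{5}.
k=2: 0 + 3400 + 38·31·25 = 32850; k=3: 2356 + 1850 + 38·2·25 = 6106; k=4: 5168 + 0 + 38·37·25 = 40318.
Minimum: 6106 at k=3.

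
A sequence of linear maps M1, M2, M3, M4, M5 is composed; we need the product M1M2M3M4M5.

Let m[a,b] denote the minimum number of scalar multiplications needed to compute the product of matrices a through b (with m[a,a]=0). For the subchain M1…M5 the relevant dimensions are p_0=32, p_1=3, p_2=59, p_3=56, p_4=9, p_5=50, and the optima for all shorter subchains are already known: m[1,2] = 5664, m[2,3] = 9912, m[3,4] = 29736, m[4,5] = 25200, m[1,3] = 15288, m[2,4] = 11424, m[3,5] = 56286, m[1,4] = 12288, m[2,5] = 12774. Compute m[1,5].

m[1,5] = min over k∈[1,4] of m[1,k]+m[k+1,5]+p_{0}·p_k·p_{5}.
k=1: 0 + 12774 + 32·3·50 = 17574; k=2: 5664 + 56286 + 32·59·50 = 156350; k=3: 15288 + 25200 + 32·56·50 = 130088; k=4: 12288 + 0 + 32·9·50 = 26688.
Minimum: 17574 at k=1.

17574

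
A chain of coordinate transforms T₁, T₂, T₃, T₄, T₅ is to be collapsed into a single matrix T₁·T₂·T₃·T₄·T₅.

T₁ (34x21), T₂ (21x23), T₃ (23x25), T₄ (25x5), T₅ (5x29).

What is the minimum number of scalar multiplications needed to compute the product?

Adjacent pairs: T₁T₂ = 34·21·23 = 16422; T₂T₃ = 21·23·25 = 12075; T₃T₄ = 23·25·5 = 2875; T₄T₅ = 25·5·29 = 3625.
Length 3: T₁..T₃: k=1: 0+12075+34·21·25=29925; k=2: 16422+0+34·23·25=35972 → min 29925 | T₂..T₄: k=2: 0+2875+21·23·5=5290; k=3: 12075+0+21·25·5=14700 → min 5290 | T₃..T₅: k=3: 0+3625+23·25·29=20300; k=4: 2875+0+23·5·29=6210 → min 6210.
Length 4: T₁..T₄: k=1: 0+5290+34·21·5=8860; k=2: 16422+2875+34·23·5=23207; k=3: 29925+0+34·25·5=34175 → min 8860 | T₂..T₅: k=2: 0+6210+21·23·29=20217; k=3: 12075+3625+21·25·29=30925; k=4: 5290+0+21·5·29=8335 → min 8335.
Length 5: T₁..T₅: k=1: 0+8335+34·21·29=29041; k=2: 16422+6210+34·23·29=45310; k=3: 29925+3625+34·25·29=58200; k=4: 8860+0+34·5·29=13790 → min 13790.
Optimal order: ((T₁·(T₂·(T₃·T₄)))·T₅) with cost 13790.

13790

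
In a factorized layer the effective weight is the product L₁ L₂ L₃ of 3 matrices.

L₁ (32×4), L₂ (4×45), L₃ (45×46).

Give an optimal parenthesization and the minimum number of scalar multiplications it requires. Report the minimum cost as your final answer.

(L₁ (L₂ L₃)): cost 14168.
((L₁ L₂) L₃): cost 72000.
Optimal: (L₁ (L₂ L₃)) with cost 14168.

14168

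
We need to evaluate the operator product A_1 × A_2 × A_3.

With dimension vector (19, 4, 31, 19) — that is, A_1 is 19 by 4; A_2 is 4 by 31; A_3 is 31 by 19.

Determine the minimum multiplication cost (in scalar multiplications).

3800

Order (A_1 × (A_2 × A_3)): (A_2 × A_3): 4×31 by 31×19 → 4×19, cost 4·31·19 = 2356; (A_1 × (A_2 × A_3)): 19×4 by 4×19 → 19×19, cost 19·4·19 = 1444; cumulative 3800. Total 3800.
Order ((A_1 × A_2) × A_3): (A_1 × A_2): 19×4 by 4×31 → 19×31, cost 19·4·31 = 2356; ((A_1 × A_2) × A_3): 19×31 by 31×19 → 19×19, cost 19·31·19 = 11191; cumulative 13547. Total 13547.
Minimum: 3800.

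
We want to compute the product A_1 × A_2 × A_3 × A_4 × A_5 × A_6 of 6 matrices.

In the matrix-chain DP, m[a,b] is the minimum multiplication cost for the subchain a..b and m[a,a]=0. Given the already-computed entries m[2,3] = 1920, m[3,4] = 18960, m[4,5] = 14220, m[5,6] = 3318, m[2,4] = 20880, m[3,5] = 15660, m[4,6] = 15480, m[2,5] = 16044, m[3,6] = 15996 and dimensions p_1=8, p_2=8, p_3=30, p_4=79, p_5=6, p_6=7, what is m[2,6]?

m[2,6] = min over k∈[2,5] of m[2,k]+m[k+1,6]+p_{1}·p_k·p_{6}.
k=2: 0 + 15996 + 8·8·7 = 16444; k=3: 1920 + 15480 + 8·30·7 = 19080; k=4: 20880 + 3318 + 8·79·7 = 28622; k=5: 16044 + 0 + 8·6·7 = 16380.
Minimum: 16380 at k=5.

16380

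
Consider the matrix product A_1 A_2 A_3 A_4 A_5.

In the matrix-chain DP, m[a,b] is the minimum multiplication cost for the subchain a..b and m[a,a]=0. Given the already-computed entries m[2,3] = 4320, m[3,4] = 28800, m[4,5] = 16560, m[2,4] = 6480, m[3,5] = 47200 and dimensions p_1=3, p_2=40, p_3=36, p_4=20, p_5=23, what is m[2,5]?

m[2,5] = min over k∈[2,4] of m[2,k]+m[k+1,5]+p_{1}·p_k·p_{5}.
k=2: 0 + 47200 + 3·40·23 = 49960; k=3: 4320 + 16560 + 3·36·23 = 23364; k=4: 6480 + 0 + 3·20·23 = 7860.
Minimum: 7860 at k=4.

7860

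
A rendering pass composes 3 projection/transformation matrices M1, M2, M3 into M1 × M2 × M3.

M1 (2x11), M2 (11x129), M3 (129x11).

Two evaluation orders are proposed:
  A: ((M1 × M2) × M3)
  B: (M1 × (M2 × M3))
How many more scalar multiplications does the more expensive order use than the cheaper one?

Order A = ((M1 × M2) × M3): (M1 × M2): 2×11 by 11×129 → 2×129, cost 2·11·129 = 2838; ((M1 × M2) × M3): 2×129 by 129×11 → 2×11, cost 2·129·11 = 2838; cumulative 5676. Total 5676.
Order B = (M1 × (M2 × M3)): (M2 × M3): 11×129 by 129×11 → 11×11, cost 11·129·11 = 15609; (M1 × (M2 × M3)): 2×11 by 11×11 → 2×11, cost 2·11·11 = 242; cumulative 15851. Total 15851.
Difference: |5676 − 15851| = 10175.

10175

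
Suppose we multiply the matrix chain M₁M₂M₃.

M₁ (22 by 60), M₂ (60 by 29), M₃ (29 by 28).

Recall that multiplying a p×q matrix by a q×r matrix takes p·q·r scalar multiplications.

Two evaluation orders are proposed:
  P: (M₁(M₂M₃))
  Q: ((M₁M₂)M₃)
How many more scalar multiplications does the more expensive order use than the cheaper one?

29536

Order P = (M₁(M₂M₃)): (M₂M₃): 60×29 by 29×28 → 60×28, cost 60·29·28 = 48720; (M₁(M₂M₃)): 22×60 by 60×28 → 22×28, cost 22·60·28 = 36960; cumulative 85680. Total 85680.
Order Q = ((M₁M₂)M₃): (M₁M₂): 22×60 by 60×29 → 22×29, cost 22·60·29 = 38280; ((M₁M₂)M₃): 22×29 by 29×28 → 22×28, cost 22·29·28 = 17864; cumulative 56144. Total 56144.
Difference: |85680 − 56144| = 29536.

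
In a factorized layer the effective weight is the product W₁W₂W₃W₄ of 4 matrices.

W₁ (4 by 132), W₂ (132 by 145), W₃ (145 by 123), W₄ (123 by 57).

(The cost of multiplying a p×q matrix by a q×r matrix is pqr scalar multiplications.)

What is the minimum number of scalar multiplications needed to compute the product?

175944

Adjacent pairs: W₁W₂ = 4·132·145 = 76560; W₂W₃ = 132·145·123 = 2354220; W₃W₄ = 145·123·57 = 1016595.
Length 3: W₁..W₃: k=1: 0+2354220+4·132·123=2419164; k=2: 76560+0+4·145·123=147900 → min 147900 | W₂..W₄: k=2: 0+1016595+132·145·57=2107575; k=3: 2354220+0+132·123·57=3279672 → min 2107575.
Length 4: W₁..W₄: k=1: 0+2107575+4·132·57=2137671; k=2: 76560+1016595+4·145·57=1126215; k=3: 147900+0+4·123·57=175944 → min 175944.
Optimal order: (((W₁W₂)W₃)W₄) with cost 175944.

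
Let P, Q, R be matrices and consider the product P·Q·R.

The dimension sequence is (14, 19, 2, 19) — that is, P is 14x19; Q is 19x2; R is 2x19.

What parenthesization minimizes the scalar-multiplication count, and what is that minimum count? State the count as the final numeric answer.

(P·(Q·R)): cost 5776.
((P·Q)·R): cost 1064.
Optimal: ((P·Q)·R) with cost 1064.

1064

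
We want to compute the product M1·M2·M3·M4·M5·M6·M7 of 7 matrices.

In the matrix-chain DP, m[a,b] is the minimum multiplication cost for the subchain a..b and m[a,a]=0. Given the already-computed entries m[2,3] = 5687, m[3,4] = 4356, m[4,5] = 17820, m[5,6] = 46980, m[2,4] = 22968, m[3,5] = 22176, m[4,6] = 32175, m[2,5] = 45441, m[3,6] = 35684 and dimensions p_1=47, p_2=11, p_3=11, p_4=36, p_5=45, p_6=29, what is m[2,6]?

m[2,6] = min over k∈[2,5] of m[2,k]+m[k+1,6]+p_{1}·p_k·p_{6}.
k=2: 0 + 35684 + 47·11·29 = 50677; k=3: 5687 + 32175 + 47·11·29 = 52855; k=4: 22968 + 46980 + 47·36·29 = 119016; k=5: 45441 + 0 + 47·45·29 = 106776.
Minimum: 50677 at k=2.

50677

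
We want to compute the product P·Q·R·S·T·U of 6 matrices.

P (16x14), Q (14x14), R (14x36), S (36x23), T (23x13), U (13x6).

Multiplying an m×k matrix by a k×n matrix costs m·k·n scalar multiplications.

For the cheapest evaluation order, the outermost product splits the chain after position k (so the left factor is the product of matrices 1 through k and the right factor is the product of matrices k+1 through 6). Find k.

1

Adjacent pairs: PQ = 16·14·14 = 3136; QR = 14·14·36 = 7056; RS = 14·36·23 = 11592; ST = 36·23·13 = 10764; TU = 23·13·6 = 1794.
Length 3: P..R: k=1: 0+7056+16·14·36=15120; k=2: 3136+0+16·14·36=11200 → min 11200 | Q..S: k=2: 0+11592+14·14·23=16100; k=3: 7056+0+14·36·23=18648 → min 16100 | R..T: k=3: 0+10764+14·36·13=17316; k=4: 11592+0+14·23·13=15778 → min 15778 | S..U: k=4: 0+1794+36·23·6=6762; k=5: 10764+0+36·13·6=13572 → min 6762.
Length 4: P..S: k=1: 0+16100+16·14·23=21252; k=2: 3136+11592+16·14·23=19880; k=3: 11200+0+16·36·23=24448 → min 19880 | Q..T: k=2: 0+15778+14·14·13=18326; k=3: 7056+10764+14·36·13=24372; k=4: 16100+0+14·23·13=20286 → min 18326 | R..U: k=3: 0+6762+14·36·6=9786; k=4: 11592+1794+14·23·6=15318; k=5: 15778+0+14·13·6=16870 → min 9786.
Length 5: P..T: k=1: 0+18326+16·14·13=21238; k=2: 3136+15778+16·14·13=21826; k=3: 11200+10764+16·36·13=29452; k=4: 19880+0+16·23·13=24664 → min 21238 | Q..U: k=2: 0+9786+14·14·6=10962; k=3: 7056+6762+14·36·6=16842; k=4: 16100+1794+14·23·6=19826; k=5: 18326+0+14·13·6=19418 → min 10962.
Top-level splits: k=1: (P..P)·(Q..U) → 0+10962+16·14·6 = 12306; k=2: (P..Q)·(R..U) → 3136+9786+16·14·6 = 14266; k=3: (P..R)·(S..U) → 11200+6762+16·36·6 = 21418; k=4: (P..S)·(T..U) → 19880+1794+16·23·6 = 23882; k=5: (P..T)·(U..U) → 21238+0+16·13·6 = 22486.
Best split is after P, i.e. k = 1.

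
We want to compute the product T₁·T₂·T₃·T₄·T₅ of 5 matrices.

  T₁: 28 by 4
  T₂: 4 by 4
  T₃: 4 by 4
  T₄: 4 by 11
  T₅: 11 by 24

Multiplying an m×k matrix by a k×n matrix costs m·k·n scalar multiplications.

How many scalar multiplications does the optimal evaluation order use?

Adjacent pairs: T₁T₂ = 28·4·4 = 448; T₂T₃ = 4·4·4 = 64; T₃T₄ = 4·4·11 = 176; T₄T₅ = 4·11·24 = 1056.
Length 3: T₁..T₃: k=1: 0+64+28·4·4=512; k=2: 448+0+28·4·4=896 → min 512 | T₂..T₄: k=2: 0+176+4·4·11=352; k=3: 64+0+4·4·11=240 → min 240 | T₃..T₅: k=3: 0+1056+4·4·24=1440; k=4: 176+0+4·11·24=1232 → min 1232.
Length 4: T₁..T₄: k=1: 0+240+28·4·11=1472; k=2: 448+176+28·4·11=1856; k=3: 512+0+28·4·11=1744 → min 1472 | T₂..T₅: k=2: 0+1232+4·4·24=1616; k=3: 64+1056+4·4·24=1504; k=4: 240+0+4·11·24=1296 → min 1296.
Length 5: T₁..T₅: k=1: 0+1296+28·4·24=3984; k=2: 448+1232+28·4·24=4368; k=3: 512+1056+28·4·24=4256; k=4: 1472+0+28·11·24=8864 → min 3984.
Optimal order: (T₁·(((T₂·T₃)·T₄)·T₅)) with cost 3984.

3984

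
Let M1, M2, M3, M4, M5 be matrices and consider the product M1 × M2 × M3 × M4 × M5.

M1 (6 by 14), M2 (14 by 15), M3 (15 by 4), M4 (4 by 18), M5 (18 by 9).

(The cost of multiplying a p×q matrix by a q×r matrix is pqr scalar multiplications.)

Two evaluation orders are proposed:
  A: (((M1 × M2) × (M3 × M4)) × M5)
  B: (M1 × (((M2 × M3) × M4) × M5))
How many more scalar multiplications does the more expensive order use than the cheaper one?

Order A = (((M1 × M2) × (M3 × M4)) × M5): (M1 × M2): 6×14 by 14×15 → 6×15, cost 6·14·15 = 1260; (M3 × M4): 15×4 by 4×18 → 15×18, cost 15·4·18 = 1080; ((M1 × M2) × (M3 × M4)): 6×15 by 15×18 → 6×18, cost 6·15·18 = 1620; cumulative 3960; (((M1 × M2) × (M3 × M4)) × M5): 6×18 by 18×9 → 6×9, cost 6·18·9 = 972; cumulative 4932. Total 4932.
Order B = (M1 × (((M2 × M3) × M4) × M5)): (M2 × M3): 14×15 by 15×4 → 14×4, cost 14·15·4 = 840; ((M2 × M3) × M4): 14×4 by 4×18 → 14×18, cost 14·4·18 = 1008; cumulative 1848; (((M2 × M3) × M4) × M5): 14×18 by 18×9 → 14×9, cost 14·18·9 = 2268; cumulative 4116; (M1 × (((M2 × M3) × M4) × M5)): 6×14 by 14×9 → 6×9, cost 6·14·9 = 756; cumulative 4872. Total 4872.
Difference: |4932 − 4872| = 60.

60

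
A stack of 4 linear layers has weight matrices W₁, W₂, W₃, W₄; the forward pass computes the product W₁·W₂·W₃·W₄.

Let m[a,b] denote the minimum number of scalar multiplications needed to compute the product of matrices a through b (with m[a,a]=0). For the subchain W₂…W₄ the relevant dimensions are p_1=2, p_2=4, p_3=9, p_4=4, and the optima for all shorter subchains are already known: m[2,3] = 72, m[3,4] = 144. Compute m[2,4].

m[2,4] = min over k∈[2,3] of m[2,k]+m[k+1,4]+p_{1}·p_k·p_{4}.
k=2: 0 + 144 + 2·4·4 = 176; k=3: 72 + 0 + 2·9·4 = 144.
Minimum: 144 at k=3.

144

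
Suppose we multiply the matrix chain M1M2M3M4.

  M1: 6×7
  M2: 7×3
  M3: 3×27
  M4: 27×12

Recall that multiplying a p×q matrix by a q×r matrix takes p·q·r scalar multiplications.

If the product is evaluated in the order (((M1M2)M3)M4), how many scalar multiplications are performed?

2556

(M1M2): 6×7 by 7×3 → 6×3, cost 6·7·3 = 126
((M1M2)M3): 6×3 by 3×27 → 6×27, cost 6·3·27 = 486; cumulative 612
(((M1M2)M3)M4): 6×27 by 27×12 → 6×12, cost 6·27·12 = 1944; cumulative 2556
Total: 2556 scalar multiplications.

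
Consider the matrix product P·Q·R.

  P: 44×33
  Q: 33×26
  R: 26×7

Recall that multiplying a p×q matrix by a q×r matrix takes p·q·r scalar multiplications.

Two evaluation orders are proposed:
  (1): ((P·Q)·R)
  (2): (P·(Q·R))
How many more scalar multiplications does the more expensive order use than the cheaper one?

Order (1) = ((P·Q)·R): (P·Q): 44×33 by 33×26 → 44×26, cost 44·33·26 = 37752; ((P·Q)·R): 44×26 by 26×7 → 44×7, cost 44·26·7 = 8008; cumulative 45760. Total 45760.
Order (2) = (P·(Q·R)): (Q·R): 33×26 by 26×7 → 33×7, cost 33·26·7 = 6006; (P·(Q·R)): 44×33 by 33×7 → 44×7, cost 44·33·7 = 10164; cumulative 16170. Total 16170.
Difference: |45760 − 16170| = 29590.

29590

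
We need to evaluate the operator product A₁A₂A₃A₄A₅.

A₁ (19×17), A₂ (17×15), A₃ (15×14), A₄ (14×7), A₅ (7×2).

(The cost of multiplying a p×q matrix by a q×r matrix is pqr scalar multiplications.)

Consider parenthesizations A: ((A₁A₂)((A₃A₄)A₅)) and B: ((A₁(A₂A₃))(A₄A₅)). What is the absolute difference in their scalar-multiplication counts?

1725

Order A = ((A₁A₂)((A₃A₄)A₅)): (A₁A₂): 19×17 by 17×15 → 19×15, cost 19·17·15 = 4845; (A₃A₄): 15×14 by 14×7 → 15×7, cost 15·14·7 = 1470; ((A₃A₄)A₅): 15×7 by 7×2 → 15×2, cost 15·7·2 = 210; cumulative 1680; ((A₁A₂)((A₃A₄)A₅)): 19×15 by 15×2 → 19×2, cost 19·15·2 = 570; cumulative 7095. Total 7095.
Order B = ((A₁(A₂A₃))(A₄A₅)): (A₂A₃): 17×15 by 15×14 → 17×14, cost 17·15·14 = 3570; (A₁(A₂A₃)): 19×17 by 17×14 → 19×14, cost 19·17·14 = 4522; cumulative 8092; (A₄A₅): 14×7 by 7×2 → 14×2, cost 14·7·2 = 196; ((A₁(A₂A₃))(A₄A₅)): 19×14 by 14×2 → 19×2, cost 19·14·2 = 532; cumulative 8820. Total 8820.
Difference: |7095 − 8820| = 1725.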